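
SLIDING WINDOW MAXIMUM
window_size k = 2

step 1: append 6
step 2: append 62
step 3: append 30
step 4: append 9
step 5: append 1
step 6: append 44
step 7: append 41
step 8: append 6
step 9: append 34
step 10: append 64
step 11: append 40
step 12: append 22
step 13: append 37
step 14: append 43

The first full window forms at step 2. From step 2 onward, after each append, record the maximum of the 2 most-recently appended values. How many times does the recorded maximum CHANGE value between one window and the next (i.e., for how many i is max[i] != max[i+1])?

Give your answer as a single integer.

Answer: 9

Derivation:
step 1: append 6 -> window=[6] (not full yet)
step 2: append 62 -> window=[6, 62] -> max=62
step 3: append 30 -> window=[62, 30] -> max=62
step 4: append 9 -> window=[30, 9] -> max=30
step 5: append 1 -> window=[9, 1] -> max=9
step 6: append 44 -> window=[1, 44] -> max=44
step 7: append 41 -> window=[44, 41] -> max=44
step 8: append 6 -> window=[41, 6] -> max=41
step 9: append 34 -> window=[6, 34] -> max=34
step 10: append 64 -> window=[34, 64] -> max=64
step 11: append 40 -> window=[64, 40] -> max=64
step 12: append 22 -> window=[40, 22] -> max=40
step 13: append 37 -> window=[22, 37] -> max=37
step 14: append 43 -> window=[37, 43] -> max=43
Recorded maximums: 62 62 30 9 44 44 41 34 64 64 40 37 43
Changes between consecutive maximums: 9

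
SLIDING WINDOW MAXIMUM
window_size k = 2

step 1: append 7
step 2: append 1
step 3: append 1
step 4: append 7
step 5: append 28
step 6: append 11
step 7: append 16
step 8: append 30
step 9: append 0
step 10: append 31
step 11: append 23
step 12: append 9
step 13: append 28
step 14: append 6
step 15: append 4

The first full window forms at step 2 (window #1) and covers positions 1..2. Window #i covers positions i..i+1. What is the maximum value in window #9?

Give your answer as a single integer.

Answer: 31

Derivation:
step 1: append 7 -> window=[7] (not full yet)
step 2: append 1 -> window=[7, 1] -> max=7
step 3: append 1 -> window=[1, 1] -> max=1
step 4: append 7 -> window=[1, 7] -> max=7
step 5: append 28 -> window=[7, 28] -> max=28
step 6: append 11 -> window=[28, 11] -> max=28
step 7: append 16 -> window=[11, 16] -> max=16
step 8: append 30 -> window=[16, 30] -> max=30
step 9: append 0 -> window=[30, 0] -> max=30
step 10: append 31 -> window=[0, 31] -> max=31
Window #9 max = 31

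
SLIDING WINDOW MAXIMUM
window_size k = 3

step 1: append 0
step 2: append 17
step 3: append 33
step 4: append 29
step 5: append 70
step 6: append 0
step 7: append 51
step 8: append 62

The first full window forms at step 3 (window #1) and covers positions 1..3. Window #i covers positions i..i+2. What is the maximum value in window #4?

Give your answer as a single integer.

Answer: 70

Derivation:
step 1: append 0 -> window=[0] (not full yet)
step 2: append 17 -> window=[0, 17] (not full yet)
step 3: append 33 -> window=[0, 17, 33] -> max=33
step 4: append 29 -> window=[17, 33, 29] -> max=33
step 5: append 70 -> window=[33, 29, 70] -> max=70
step 6: append 0 -> window=[29, 70, 0] -> max=70
Window #4 max = 70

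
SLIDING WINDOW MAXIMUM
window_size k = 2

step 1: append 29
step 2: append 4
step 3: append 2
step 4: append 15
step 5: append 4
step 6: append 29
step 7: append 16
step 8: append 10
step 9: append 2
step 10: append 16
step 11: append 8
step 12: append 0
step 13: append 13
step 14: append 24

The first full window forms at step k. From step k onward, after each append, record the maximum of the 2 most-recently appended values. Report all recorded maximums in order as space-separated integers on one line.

Answer: 29 4 15 15 29 29 16 10 16 16 8 13 24

Derivation:
step 1: append 29 -> window=[29] (not full yet)
step 2: append 4 -> window=[29, 4] -> max=29
step 3: append 2 -> window=[4, 2] -> max=4
step 4: append 15 -> window=[2, 15] -> max=15
step 5: append 4 -> window=[15, 4] -> max=15
step 6: append 29 -> window=[4, 29] -> max=29
step 7: append 16 -> window=[29, 16] -> max=29
step 8: append 10 -> window=[16, 10] -> max=16
step 9: append 2 -> window=[10, 2] -> max=10
step 10: append 16 -> window=[2, 16] -> max=16
step 11: append 8 -> window=[16, 8] -> max=16
step 12: append 0 -> window=[8, 0] -> max=8
step 13: append 13 -> window=[0, 13] -> max=13
step 14: append 24 -> window=[13, 24] -> max=24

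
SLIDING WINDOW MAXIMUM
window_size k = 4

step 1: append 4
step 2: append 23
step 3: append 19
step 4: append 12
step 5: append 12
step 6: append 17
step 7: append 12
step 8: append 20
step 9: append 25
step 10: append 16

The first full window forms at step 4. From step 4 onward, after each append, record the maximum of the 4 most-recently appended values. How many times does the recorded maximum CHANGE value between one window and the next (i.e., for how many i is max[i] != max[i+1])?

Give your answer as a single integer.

step 1: append 4 -> window=[4] (not full yet)
step 2: append 23 -> window=[4, 23] (not full yet)
step 3: append 19 -> window=[4, 23, 19] (not full yet)
step 4: append 12 -> window=[4, 23, 19, 12] -> max=23
step 5: append 12 -> window=[23, 19, 12, 12] -> max=23
step 6: append 17 -> window=[19, 12, 12, 17] -> max=19
step 7: append 12 -> window=[12, 12, 17, 12] -> max=17
step 8: append 20 -> window=[12, 17, 12, 20] -> max=20
step 9: append 25 -> window=[17, 12, 20, 25] -> max=25
step 10: append 16 -> window=[12, 20, 25, 16] -> max=25
Recorded maximums: 23 23 19 17 20 25 25
Changes between consecutive maximums: 4

Answer: 4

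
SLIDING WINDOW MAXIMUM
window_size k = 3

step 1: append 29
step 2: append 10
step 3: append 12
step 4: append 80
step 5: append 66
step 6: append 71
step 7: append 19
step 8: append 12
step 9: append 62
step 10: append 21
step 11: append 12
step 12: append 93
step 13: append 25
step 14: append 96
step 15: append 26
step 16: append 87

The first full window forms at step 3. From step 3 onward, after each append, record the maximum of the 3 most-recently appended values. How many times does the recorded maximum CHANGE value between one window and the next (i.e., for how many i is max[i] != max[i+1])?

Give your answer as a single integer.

step 1: append 29 -> window=[29] (not full yet)
step 2: append 10 -> window=[29, 10] (not full yet)
step 3: append 12 -> window=[29, 10, 12] -> max=29
step 4: append 80 -> window=[10, 12, 80] -> max=80
step 5: append 66 -> window=[12, 80, 66] -> max=80
step 6: append 71 -> window=[80, 66, 71] -> max=80
step 7: append 19 -> window=[66, 71, 19] -> max=71
step 8: append 12 -> window=[71, 19, 12] -> max=71
step 9: append 62 -> window=[19, 12, 62] -> max=62
step 10: append 21 -> window=[12, 62, 21] -> max=62
step 11: append 12 -> window=[62, 21, 12] -> max=62
step 12: append 93 -> window=[21, 12, 93] -> max=93
step 13: append 25 -> window=[12, 93, 25] -> max=93
step 14: append 96 -> window=[93, 25, 96] -> max=96
step 15: append 26 -> window=[25, 96, 26] -> max=96
step 16: append 87 -> window=[96, 26, 87] -> max=96
Recorded maximums: 29 80 80 80 71 71 62 62 62 93 93 96 96 96
Changes between consecutive maximums: 5

Answer: 5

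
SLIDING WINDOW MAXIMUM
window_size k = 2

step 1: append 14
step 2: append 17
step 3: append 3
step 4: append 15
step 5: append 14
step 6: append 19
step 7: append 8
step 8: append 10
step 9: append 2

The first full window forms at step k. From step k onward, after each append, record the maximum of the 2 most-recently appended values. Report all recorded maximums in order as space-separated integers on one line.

Answer: 17 17 15 15 19 19 10 10

Derivation:
step 1: append 14 -> window=[14] (not full yet)
step 2: append 17 -> window=[14, 17] -> max=17
step 3: append 3 -> window=[17, 3] -> max=17
step 4: append 15 -> window=[3, 15] -> max=15
step 5: append 14 -> window=[15, 14] -> max=15
step 6: append 19 -> window=[14, 19] -> max=19
step 7: append 8 -> window=[19, 8] -> max=19
step 8: append 10 -> window=[8, 10] -> max=10
step 9: append 2 -> window=[10, 2] -> max=10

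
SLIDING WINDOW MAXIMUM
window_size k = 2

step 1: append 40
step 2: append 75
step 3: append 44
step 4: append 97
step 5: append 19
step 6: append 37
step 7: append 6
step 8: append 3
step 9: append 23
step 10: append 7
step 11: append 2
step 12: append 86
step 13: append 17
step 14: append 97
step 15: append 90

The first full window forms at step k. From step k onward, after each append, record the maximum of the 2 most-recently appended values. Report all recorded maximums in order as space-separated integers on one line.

step 1: append 40 -> window=[40] (not full yet)
step 2: append 75 -> window=[40, 75] -> max=75
step 3: append 44 -> window=[75, 44] -> max=75
step 4: append 97 -> window=[44, 97] -> max=97
step 5: append 19 -> window=[97, 19] -> max=97
step 6: append 37 -> window=[19, 37] -> max=37
step 7: append 6 -> window=[37, 6] -> max=37
step 8: append 3 -> window=[6, 3] -> max=6
step 9: append 23 -> window=[3, 23] -> max=23
step 10: append 7 -> window=[23, 7] -> max=23
step 11: append 2 -> window=[7, 2] -> max=7
step 12: append 86 -> window=[2, 86] -> max=86
step 13: append 17 -> window=[86, 17] -> max=86
step 14: append 97 -> window=[17, 97] -> max=97
step 15: append 90 -> window=[97, 90] -> max=97

Answer: 75 75 97 97 37 37 6 23 23 7 86 86 97 97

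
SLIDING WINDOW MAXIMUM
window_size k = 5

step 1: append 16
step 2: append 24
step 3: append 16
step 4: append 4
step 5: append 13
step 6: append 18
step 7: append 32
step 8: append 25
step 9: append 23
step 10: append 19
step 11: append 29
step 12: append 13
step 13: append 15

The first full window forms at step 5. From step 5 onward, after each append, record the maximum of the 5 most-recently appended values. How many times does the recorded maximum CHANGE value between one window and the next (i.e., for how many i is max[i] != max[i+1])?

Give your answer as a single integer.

step 1: append 16 -> window=[16] (not full yet)
step 2: append 24 -> window=[16, 24] (not full yet)
step 3: append 16 -> window=[16, 24, 16] (not full yet)
step 4: append 4 -> window=[16, 24, 16, 4] (not full yet)
step 5: append 13 -> window=[16, 24, 16, 4, 13] -> max=24
step 6: append 18 -> window=[24, 16, 4, 13, 18] -> max=24
step 7: append 32 -> window=[16, 4, 13, 18, 32] -> max=32
step 8: append 25 -> window=[4, 13, 18, 32, 25] -> max=32
step 9: append 23 -> window=[13, 18, 32, 25, 23] -> max=32
step 10: append 19 -> window=[18, 32, 25, 23, 19] -> max=32
step 11: append 29 -> window=[32, 25, 23, 19, 29] -> max=32
step 12: append 13 -> window=[25, 23, 19, 29, 13] -> max=29
step 13: append 15 -> window=[23, 19, 29, 13, 15] -> max=29
Recorded maximums: 24 24 32 32 32 32 32 29 29
Changes between consecutive maximums: 2

Answer: 2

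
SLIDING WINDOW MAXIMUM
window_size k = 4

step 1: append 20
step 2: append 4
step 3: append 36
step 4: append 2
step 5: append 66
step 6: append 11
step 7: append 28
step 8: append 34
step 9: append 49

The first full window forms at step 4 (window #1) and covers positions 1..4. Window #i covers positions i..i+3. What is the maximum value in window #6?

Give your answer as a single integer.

step 1: append 20 -> window=[20] (not full yet)
step 2: append 4 -> window=[20, 4] (not full yet)
step 3: append 36 -> window=[20, 4, 36] (not full yet)
step 4: append 2 -> window=[20, 4, 36, 2] -> max=36
step 5: append 66 -> window=[4, 36, 2, 66] -> max=66
step 6: append 11 -> window=[36, 2, 66, 11] -> max=66
step 7: append 28 -> window=[2, 66, 11, 28] -> max=66
step 8: append 34 -> window=[66, 11, 28, 34] -> max=66
step 9: append 49 -> window=[11, 28, 34, 49] -> max=49
Window #6 max = 49

Answer: 49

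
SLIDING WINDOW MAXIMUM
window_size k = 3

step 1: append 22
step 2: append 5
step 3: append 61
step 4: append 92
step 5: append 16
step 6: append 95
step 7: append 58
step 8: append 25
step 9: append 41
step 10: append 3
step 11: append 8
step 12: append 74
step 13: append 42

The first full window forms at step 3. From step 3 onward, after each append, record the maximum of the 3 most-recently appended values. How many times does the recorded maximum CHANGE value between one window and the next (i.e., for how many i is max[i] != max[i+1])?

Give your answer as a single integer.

Answer: 5

Derivation:
step 1: append 22 -> window=[22] (not full yet)
step 2: append 5 -> window=[22, 5] (not full yet)
step 3: append 61 -> window=[22, 5, 61] -> max=61
step 4: append 92 -> window=[5, 61, 92] -> max=92
step 5: append 16 -> window=[61, 92, 16] -> max=92
step 6: append 95 -> window=[92, 16, 95] -> max=95
step 7: append 58 -> window=[16, 95, 58] -> max=95
step 8: append 25 -> window=[95, 58, 25] -> max=95
step 9: append 41 -> window=[58, 25, 41] -> max=58
step 10: append 3 -> window=[25, 41, 3] -> max=41
step 11: append 8 -> window=[41, 3, 8] -> max=41
step 12: append 74 -> window=[3, 8, 74] -> max=74
step 13: append 42 -> window=[8, 74, 42] -> max=74
Recorded maximums: 61 92 92 95 95 95 58 41 41 74 74
Changes between consecutive maximums: 5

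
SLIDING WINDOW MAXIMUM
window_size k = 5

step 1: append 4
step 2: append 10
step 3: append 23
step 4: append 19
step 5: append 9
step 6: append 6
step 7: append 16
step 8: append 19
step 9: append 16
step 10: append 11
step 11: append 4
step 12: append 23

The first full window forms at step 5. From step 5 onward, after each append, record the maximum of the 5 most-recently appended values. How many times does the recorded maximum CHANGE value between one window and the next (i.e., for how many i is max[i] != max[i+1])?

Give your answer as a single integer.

Answer: 2

Derivation:
step 1: append 4 -> window=[4] (not full yet)
step 2: append 10 -> window=[4, 10] (not full yet)
step 3: append 23 -> window=[4, 10, 23] (not full yet)
step 4: append 19 -> window=[4, 10, 23, 19] (not full yet)
step 5: append 9 -> window=[4, 10, 23, 19, 9] -> max=23
step 6: append 6 -> window=[10, 23, 19, 9, 6] -> max=23
step 7: append 16 -> window=[23, 19, 9, 6, 16] -> max=23
step 8: append 19 -> window=[19, 9, 6, 16, 19] -> max=19
step 9: append 16 -> window=[9, 6, 16, 19, 16] -> max=19
step 10: append 11 -> window=[6, 16, 19, 16, 11] -> max=19
step 11: append 4 -> window=[16, 19, 16, 11, 4] -> max=19
step 12: append 23 -> window=[19, 16, 11, 4, 23] -> max=23
Recorded maximums: 23 23 23 19 19 19 19 23
Changes between consecutive maximums: 2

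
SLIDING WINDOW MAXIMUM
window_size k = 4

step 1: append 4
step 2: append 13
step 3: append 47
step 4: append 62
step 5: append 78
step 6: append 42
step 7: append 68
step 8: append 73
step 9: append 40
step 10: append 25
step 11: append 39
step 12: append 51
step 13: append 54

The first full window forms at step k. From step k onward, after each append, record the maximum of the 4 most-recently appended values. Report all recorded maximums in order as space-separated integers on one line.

step 1: append 4 -> window=[4] (not full yet)
step 2: append 13 -> window=[4, 13] (not full yet)
step 3: append 47 -> window=[4, 13, 47] (not full yet)
step 4: append 62 -> window=[4, 13, 47, 62] -> max=62
step 5: append 78 -> window=[13, 47, 62, 78] -> max=78
step 6: append 42 -> window=[47, 62, 78, 42] -> max=78
step 7: append 68 -> window=[62, 78, 42, 68] -> max=78
step 8: append 73 -> window=[78, 42, 68, 73] -> max=78
step 9: append 40 -> window=[42, 68, 73, 40] -> max=73
step 10: append 25 -> window=[68, 73, 40, 25] -> max=73
step 11: append 39 -> window=[73, 40, 25, 39] -> max=73
step 12: append 51 -> window=[40, 25, 39, 51] -> max=51
step 13: append 54 -> window=[25, 39, 51, 54] -> max=54

Answer: 62 78 78 78 78 73 73 73 51 54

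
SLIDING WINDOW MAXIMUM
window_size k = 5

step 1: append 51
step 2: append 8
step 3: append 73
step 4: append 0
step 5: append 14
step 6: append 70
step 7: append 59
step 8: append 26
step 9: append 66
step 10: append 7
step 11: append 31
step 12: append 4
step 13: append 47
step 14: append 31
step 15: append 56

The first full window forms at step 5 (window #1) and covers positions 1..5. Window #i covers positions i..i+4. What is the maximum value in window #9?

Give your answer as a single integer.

step 1: append 51 -> window=[51] (not full yet)
step 2: append 8 -> window=[51, 8] (not full yet)
step 3: append 73 -> window=[51, 8, 73] (not full yet)
step 4: append 0 -> window=[51, 8, 73, 0] (not full yet)
step 5: append 14 -> window=[51, 8, 73, 0, 14] -> max=73
step 6: append 70 -> window=[8, 73, 0, 14, 70] -> max=73
step 7: append 59 -> window=[73, 0, 14, 70, 59] -> max=73
step 8: append 26 -> window=[0, 14, 70, 59, 26] -> max=70
step 9: append 66 -> window=[14, 70, 59, 26, 66] -> max=70
step 10: append 7 -> window=[70, 59, 26, 66, 7] -> max=70
step 11: append 31 -> window=[59, 26, 66, 7, 31] -> max=66
step 12: append 4 -> window=[26, 66, 7, 31, 4] -> max=66
step 13: append 47 -> window=[66, 7, 31, 4, 47] -> max=66
Window #9 max = 66

Answer: 66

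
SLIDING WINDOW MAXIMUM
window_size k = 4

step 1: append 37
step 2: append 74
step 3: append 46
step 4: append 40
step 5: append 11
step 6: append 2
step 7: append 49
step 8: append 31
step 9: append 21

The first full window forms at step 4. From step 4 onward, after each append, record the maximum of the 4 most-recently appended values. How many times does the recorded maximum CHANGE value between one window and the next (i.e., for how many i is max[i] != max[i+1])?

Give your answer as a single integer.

Answer: 2

Derivation:
step 1: append 37 -> window=[37] (not full yet)
step 2: append 74 -> window=[37, 74] (not full yet)
step 3: append 46 -> window=[37, 74, 46] (not full yet)
step 4: append 40 -> window=[37, 74, 46, 40] -> max=74
step 5: append 11 -> window=[74, 46, 40, 11] -> max=74
step 6: append 2 -> window=[46, 40, 11, 2] -> max=46
step 7: append 49 -> window=[40, 11, 2, 49] -> max=49
step 8: append 31 -> window=[11, 2, 49, 31] -> max=49
step 9: append 21 -> window=[2, 49, 31, 21] -> max=49
Recorded maximums: 74 74 46 49 49 49
Changes between consecutive maximums: 2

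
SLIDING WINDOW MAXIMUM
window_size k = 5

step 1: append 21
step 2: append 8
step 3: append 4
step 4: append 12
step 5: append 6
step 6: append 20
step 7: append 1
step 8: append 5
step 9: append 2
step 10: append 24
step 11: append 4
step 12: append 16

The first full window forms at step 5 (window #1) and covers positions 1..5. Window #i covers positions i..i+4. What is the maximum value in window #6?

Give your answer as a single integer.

Answer: 24

Derivation:
step 1: append 21 -> window=[21] (not full yet)
step 2: append 8 -> window=[21, 8] (not full yet)
step 3: append 4 -> window=[21, 8, 4] (not full yet)
step 4: append 12 -> window=[21, 8, 4, 12] (not full yet)
step 5: append 6 -> window=[21, 8, 4, 12, 6] -> max=21
step 6: append 20 -> window=[8, 4, 12, 6, 20] -> max=20
step 7: append 1 -> window=[4, 12, 6, 20, 1] -> max=20
step 8: append 5 -> window=[12, 6, 20, 1, 5] -> max=20
step 9: append 2 -> window=[6, 20, 1, 5, 2] -> max=20
step 10: append 24 -> window=[20, 1, 5, 2, 24] -> max=24
Window #6 max = 24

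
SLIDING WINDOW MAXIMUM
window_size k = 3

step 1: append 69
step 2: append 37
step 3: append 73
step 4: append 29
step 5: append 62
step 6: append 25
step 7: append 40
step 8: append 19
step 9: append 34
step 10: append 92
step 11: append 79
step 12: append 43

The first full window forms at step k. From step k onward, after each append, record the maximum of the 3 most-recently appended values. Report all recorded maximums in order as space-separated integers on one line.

Answer: 73 73 73 62 62 40 40 92 92 92

Derivation:
step 1: append 69 -> window=[69] (not full yet)
step 2: append 37 -> window=[69, 37] (not full yet)
step 3: append 73 -> window=[69, 37, 73] -> max=73
step 4: append 29 -> window=[37, 73, 29] -> max=73
step 5: append 62 -> window=[73, 29, 62] -> max=73
step 6: append 25 -> window=[29, 62, 25] -> max=62
step 7: append 40 -> window=[62, 25, 40] -> max=62
step 8: append 19 -> window=[25, 40, 19] -> max=40
step 9: append 34 -> window=[40, 19, 34] -> max=40
step 10: append 92 -> window=[19, 34, 92] -> max=92
step 11: append 79 -> window=[34, 92, 79] -> max=92
step 12: append 43 -> window=[92, 79, 43] -> max=92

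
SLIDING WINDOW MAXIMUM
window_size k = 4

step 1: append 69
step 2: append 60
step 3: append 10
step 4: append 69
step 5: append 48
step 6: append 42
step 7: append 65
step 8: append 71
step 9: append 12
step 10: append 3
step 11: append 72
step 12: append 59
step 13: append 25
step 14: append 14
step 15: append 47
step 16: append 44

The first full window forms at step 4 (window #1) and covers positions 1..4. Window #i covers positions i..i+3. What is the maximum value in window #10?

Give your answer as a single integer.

step 1: append 69 -> window=[69] (not full yet)
step 2: append 60 -> window=[69, 60] (not full yet)
step 3: append 10 -> window=[69, 60, 10] (not full yet)
step 4: append 69 -> window=[69, 60, 10, 69] -> max=69
step 5: append 48 -> window=[60, 10, 69, 48] -> max=69
step 6: append 42 -> window=[10, 69, 48, 42] -> max=69
step 7: append 65 -> window=[69, 48, 42, 65] -> max=69
step 8: append 71 -> window=[48, 42, 65, 71] -> max=71
step 9: append 12 -> window=[42, 65, 71, 12] -> max=71
step 10: append 3 -> window=[65, 71, 12, 3] -> max=71
step 11: append 72 -> window=[71, 12, 3, 72] -> max=72
step 12: append 59 -> window=[12, 3, 72, 59] -> max=72
step 13: append 25 -> window=[3, 72, 59, 25] -> max=72
Window #10 max = 72

Answer: 72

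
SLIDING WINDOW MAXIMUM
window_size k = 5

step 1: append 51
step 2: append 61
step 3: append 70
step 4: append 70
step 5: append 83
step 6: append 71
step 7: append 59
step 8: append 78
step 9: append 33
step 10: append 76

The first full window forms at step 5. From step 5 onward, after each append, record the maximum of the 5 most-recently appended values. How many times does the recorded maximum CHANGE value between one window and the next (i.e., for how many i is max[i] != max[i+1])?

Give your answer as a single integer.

step 1: append 51 -> window=[51] (not full yet)
step 2: append 61 -> window=[51, 61] (not full yet)
step 3: append 70 -> window=[51, 61, 70] (not full yet)
step 4: append 70 -> window=[51, 61, 70, 70] (not full yet)
step 5: append 83 -> window=[51, 61, 70, 70, 83] -> max=83
step 6: append 71 -> window=[61, 70, 70, 83, 71] -> max=83
step 7: append 59 -> window=[70, 70, 83, 71, 59] -> max=83
step 8: append 78 -> window=[70, 83, 71, 59, 78] -> max=83
step 9: append 33 -> window=[83, 71, 59, 78, 33] -> max=83
step 10: append 76 -> window=[71, 59, 78, 33, 76] -> max=78
Recorded maximums: 83 83 83 83 83 78
Changes between consecutive maximums: 1

Answer: 1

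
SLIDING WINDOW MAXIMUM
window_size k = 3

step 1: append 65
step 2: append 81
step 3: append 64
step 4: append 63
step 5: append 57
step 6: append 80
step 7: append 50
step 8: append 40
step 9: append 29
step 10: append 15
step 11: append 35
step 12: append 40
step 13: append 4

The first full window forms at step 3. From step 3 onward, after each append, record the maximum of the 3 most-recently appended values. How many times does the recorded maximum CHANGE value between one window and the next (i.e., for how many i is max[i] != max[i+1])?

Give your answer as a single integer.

Answer: 6

Derivation:
step 1: append 65 -> window=[65] (not full yet)
step 2: append 81 -> window=[65, 81] (not full yet)
step 3: append 64 -> window=[65, 81, 64] -> max=81
step 4: append 63 -> window=[81, 64, 63] -> max=81
step 5: append 57 -> window=[64, 63, 57] -> max=64
step 6: append 80 -> window=[63, 57, 80] -> max=80
step 7: append 50 -> window=[57, 80, 50] -> max=80
step 8: append 40 -> window=[80, 50, 40] -> max=80
step 9: append 29 -> window=[50, 40, 29] -> max=50
step 10: append 15 -> window=[40, 29, 15] -> max=40
step 11: append 35 -> window=[29, 15, 35] -> max=35
step 12: append 40 -> window=[15, 35, 40] -> max=40
step 13: append 4 -> window=[35, 40, 4] -> max=40
Recorded maximums: 81 81 64 80 80 80 50 40 35 40 40
Changes between consecutive maximums: 6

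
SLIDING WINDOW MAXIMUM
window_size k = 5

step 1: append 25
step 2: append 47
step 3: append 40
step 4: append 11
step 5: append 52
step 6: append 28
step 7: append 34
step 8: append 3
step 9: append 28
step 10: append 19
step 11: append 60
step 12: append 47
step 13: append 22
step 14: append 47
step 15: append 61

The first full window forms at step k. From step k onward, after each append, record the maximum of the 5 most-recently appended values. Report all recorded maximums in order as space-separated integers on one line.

step 1: append 25 -> window=[25] (not full yet)
step 2: append 47 -> window=[25, 47] (not full yet)
step 3: append 40 -> window=[25, 47, 40] (not full yet)
step 4: append 11 -> window=[25, 47, 40, 11] (not full yet)
step 5: append 52 -> window=[25, 47, 40, 11, 52] -> max=52
step 6: append 28 -> window=[47, 40, 11, 52, 28] -> max=52
step 7: append 34 -> window=[40, 11, 52, 28, 34] -> max=52
step 8: append 3 -> window=[11, 52, 28, 34, 3] -> max=52
step 9: append 28 -> window=[52, 28, 34, 3, 28] -> max=52
step 10: append 19 -> window=[28, 34, 3, 28, 19] -> max=34
step 11: append 60 -> window=[34, 3, 28, 19, 60] -> max=60
step 12: append 47 -> window=[3, 28, 19, 60, 47] -> max=60
step 13: append 22 -> window=[28, 19, 60, 47, 22] -> max=60
step 14: append 47 -> window=[19, 60, 47, 22, 47] -> max=60
step 15: append 61 -> window=[60, 47, 22, 47, 61] -> max=61

Answer: 52 52 52 52 52 34 60 60 60 60 61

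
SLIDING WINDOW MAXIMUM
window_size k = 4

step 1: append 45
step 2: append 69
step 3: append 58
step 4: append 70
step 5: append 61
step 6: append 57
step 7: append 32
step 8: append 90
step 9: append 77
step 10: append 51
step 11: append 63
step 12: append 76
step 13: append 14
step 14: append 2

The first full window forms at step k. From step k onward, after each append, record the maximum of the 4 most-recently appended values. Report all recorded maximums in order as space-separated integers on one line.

Answer: 70 70 70 70 90 90 90 90 77 76 76

Derivation:
step 1: append 45 -> window=[45] (not full yet)
step 2: append 69 -> window=[45, 69] (not full yet)
step 3: append 58 -> window=[45, 69, 58] (not full yet)
step 4: append 70 -> window=[45, 69, 58, 70] -> max=70
step 5: append 61 -> window=[69, 58, 70, 61] -> max=70
step 6: append 57 -> window=[58, 70, 61, 57] -> max=70
step 7: append 32 -> window=[70, 61, 57, 32] -> max=70
step 8: append 90 -> window=[61, 57, 32, 90] -> max=90
step 9: append 77 -> window=[57, 32, 90, 77] -> max=90
step 10: append 51 -> window=[32, 90, 77, 51] -> max=90
step 11: append 63 -> window=[90, 77, 51, 63] -> max=90
step 12: append 76 -> window=[77, 51, 63, 76] -> max=77
step 13: append 14 -> window=[51, 63, 76, 14] -> max=76
step 14: append 2 -> window=[63, 76, 14, 2] -> max=76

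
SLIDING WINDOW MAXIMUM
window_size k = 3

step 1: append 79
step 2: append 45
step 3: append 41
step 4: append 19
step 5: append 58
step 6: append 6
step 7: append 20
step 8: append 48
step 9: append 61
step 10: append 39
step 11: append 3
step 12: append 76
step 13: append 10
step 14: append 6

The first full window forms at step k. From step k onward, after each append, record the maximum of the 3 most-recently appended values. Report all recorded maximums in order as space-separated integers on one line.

step 1: append 79 -> window=[79] (not full yet)
step 2: append 45 -> window=[79, 45] (not full yet)
step 3: append 41 -> window=[79, 45, 41] -> max=79
step 4: append 19 -> window=[45, 41, 19] -> max=45
step 5: append 58 -> window=[41, 19, 58] -> max=58
step 6: append 6 -> window=[19, 58, 6] -> max=58
step 7: append 20 -> window=[58, 6, 20] -> max=58
step 8: append 48 -> window=[6, 20, 48] -> max=48
step 9: append 61 -> window=[20, 48, 61] -> max=61
step 10: append 39 -> window=[48, 61, 39] -> max=61
step 11: append 3 -> window=[61, 39, 3] -> max=61
step 12: append 76 -> window=[39, 3, 76] -> max=76
step 13: append 10 -> window=[3, 76, 10] -> max=76
step 14: append 6 -> window=[76, 10, 6] -> max=76

Answer: 79 45 58 58 58 48 61 61 61 76 76 76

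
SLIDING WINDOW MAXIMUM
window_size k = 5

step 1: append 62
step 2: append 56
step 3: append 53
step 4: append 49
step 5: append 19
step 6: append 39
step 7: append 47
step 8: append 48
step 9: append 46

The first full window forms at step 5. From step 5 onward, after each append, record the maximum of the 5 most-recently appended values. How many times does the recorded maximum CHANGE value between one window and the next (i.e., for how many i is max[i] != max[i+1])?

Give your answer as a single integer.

Answer: 4

Derivation:
step 1: append 62 -> window=[62] (not full yet)
step 2: append 56 -> window=[62, 56] (not full yet)
step 3: append 53 -> window=[62, 56, 53] (not full yet)
step 4: append 49 -> window=[62, 56, 53, 49] (not full yet)
step 5: append 19 -> window=[62, 56, 53, 49, 19] -> max=62
step 6: append 39 -> window=[56, 53, 49, 19, 39] -> max=56
step 7: append 47 -> window=[53, 49, 19, 39, 47] -> max=53
step 8: append 48 -> window=[49, 19, 39, 47, 48] -> max=49
step 9: append 46 -> window=[19, 39, 47, 48, 46] -> max=48
Recorded maximums: 62 56 53 49 48
Changes between consecutive maximums: 4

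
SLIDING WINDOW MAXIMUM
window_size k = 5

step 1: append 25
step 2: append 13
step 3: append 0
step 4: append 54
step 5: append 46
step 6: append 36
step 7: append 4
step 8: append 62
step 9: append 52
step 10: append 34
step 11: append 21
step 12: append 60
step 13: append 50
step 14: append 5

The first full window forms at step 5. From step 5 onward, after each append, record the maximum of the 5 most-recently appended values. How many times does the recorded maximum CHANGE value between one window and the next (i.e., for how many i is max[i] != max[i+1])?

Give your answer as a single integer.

Answer: 2

Derivation:
step 1: append 25 -> window=[25] (not full yet)
step 2: append 13 -> window=[25, 13] (not full yet)
step 3: append 0 -> window=[25, 13, 0] (not full yet)
step 4: append 54 -> window=[25, 13, 0, 54] (not full yet)
step 5: append 46 -> window=[25, 13, 0, 54, 46] -> max=54
step 6: append 36 -> window=[13, 0, 54, 46, 36] -> max=54
step 7: append 4 -> window=[0, 54, 46, 36, 4] -> max=54
step 8: append 62 -> window=[54, 46, 36, 4, 62] -> max=62
step 9: append 52 -> window=[46, 36, 4, 62, 52] -> max=62
step 10: append 34 -> window=[36, 4, 62, 52, 34] -> max=62
step 11: append 21 -> window=[4, 62, 52, 34, 21] -> max=62
step 12: append 60 -> window=[62, 52, 34, 21, 60] -> max=62
step 13: append 50 -> window=[52, 34, 21, 60, 50] -> max=60
step 14: append 5 -> window=[34, 21, 60, 50, 5] -> max=60
Recorded maximums: 54 54 54 62 62 62 62 62 60 60
Changes between consecutive maximums: 2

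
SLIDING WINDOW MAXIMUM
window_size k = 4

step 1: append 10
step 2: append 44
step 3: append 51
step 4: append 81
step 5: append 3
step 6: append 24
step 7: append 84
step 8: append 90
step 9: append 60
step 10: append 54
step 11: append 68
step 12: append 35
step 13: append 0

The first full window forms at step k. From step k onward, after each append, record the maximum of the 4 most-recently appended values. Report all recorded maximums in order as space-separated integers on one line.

Answer: 81 81 81 84 90 90 90 90 68 68

Derivation:
step 1: append 10 -> window=[10] (not full yet)
step 2: append 44 -> window=[10, 44] (not full yet)
step 3: append 51 -> window=[10, 44, 51] (not full yet)
step 4: append 81 -> window=[10, 44, 51, 81] -> max=81
step 5: append 3 -> window=[44, 51, 81, 3] -> max=81
step 6: append 24 -> window=[51, 81, 3, 24] -> max=81
step 7: append 84 -> window=[81, 3, 24, 84] -> max=84
step 8: append 90 -> window=[3, 24, 84, 90] -> max=90
step 9: append 60 -> window=[24, 84, 90, 60] -> max=90
step 10: append 54 -> window=[84, 90, 60, 54] -> max=90
step 11: append 68 -> window=[90, 60, 54, 68] -> max=90
step 12: append 35 -> window=[60, 54, 68, 35] -> max=68
step 13: append 0 -> window=[54, 68, 35, 0] -> max=68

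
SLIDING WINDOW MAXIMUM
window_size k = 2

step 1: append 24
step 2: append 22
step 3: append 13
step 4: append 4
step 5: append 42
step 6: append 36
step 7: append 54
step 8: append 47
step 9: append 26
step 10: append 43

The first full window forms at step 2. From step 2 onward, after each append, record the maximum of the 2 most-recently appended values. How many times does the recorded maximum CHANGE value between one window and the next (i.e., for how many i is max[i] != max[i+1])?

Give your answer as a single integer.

Answer: 6

Derivation:
step 1: append 24 -> window=[24] (not full yet)
step 2: append 22 -> window=[24, 22] -> max=24
step 3: append 13 -> window=[22, 13] -> max=22
step 4: append 4 -> window=[13, 4] -> max=13
step 5: append 42 -> window=[4, 42] -> max=42
step 6: append 36 -> window=[42, 36] -> max=42
step 7: append 54 -> window=[36, 54] -> max=54
step 8: append 47 -> window=[54, 47] -> max=54
step 9: append 26 -> window=[47, 26] -> max=47
step 10: append 43 -> window=[26, 43] -> max=43
Recorded maximums: 24 22 13 42 42 54 54 47 43
Changes between consecutive maximums: 6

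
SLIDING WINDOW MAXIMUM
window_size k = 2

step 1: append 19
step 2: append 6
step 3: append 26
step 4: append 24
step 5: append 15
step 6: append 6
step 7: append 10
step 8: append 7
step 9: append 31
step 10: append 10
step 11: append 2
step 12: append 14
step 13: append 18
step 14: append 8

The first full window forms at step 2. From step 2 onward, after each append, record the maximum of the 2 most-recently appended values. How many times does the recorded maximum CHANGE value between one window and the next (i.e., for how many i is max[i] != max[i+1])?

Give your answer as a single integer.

Answer: 8

Derivation:
step 1: append 19 -> window=[19] (not full yet)
step 2: append 6 -> window=[19, 6] -> max=19
step 3: append 26 -> window=[6, 26] -> max=26
step 4: append 24 -> window=[26, 24] -> max=26
step 5: append 15 -> window=[24, 15] -> max=24
step 6: append 6 -> window=[15, 6] -> max=15
step 7: append 10 -> window=[6, 10] -> max=10
step 8: append 7 -> window=[10, 7] -> max=10
step 9: append 31 -> window=[7, 31] -> max=31
step 10: append 10 -> window=[31, 10] -> max=31
step 11: append 2 -> window=[10, 2] -> max=10
step 12: append 14 -> window=[2, 14] -> max=14
step 13: append 18 -> window=[14, 18] -> max=18
step 14: append 8 -> window=[18, 8] -> max=18
Recorded maximums: 19 26 26 24 15 10 10 31 31 10 14 18 18
Changes between consecutive maximums: 8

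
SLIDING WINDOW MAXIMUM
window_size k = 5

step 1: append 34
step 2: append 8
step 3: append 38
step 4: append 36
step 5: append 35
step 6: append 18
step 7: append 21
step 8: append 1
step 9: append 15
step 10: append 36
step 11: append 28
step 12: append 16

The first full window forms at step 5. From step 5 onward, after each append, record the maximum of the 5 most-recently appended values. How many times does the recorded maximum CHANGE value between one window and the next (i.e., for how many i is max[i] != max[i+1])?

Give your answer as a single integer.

step 1: append 34 -> window=[34] (not full yet)
step 2: append 8 -> window=[34, 8] (not full yet)
step 3: append 38 -> window=[34, 8, 38] (not full yet)
step 4: append 36 -> window=[34, 8, 38, 36] (not full yet)
step 5: append 35 -> window=[34, 8, 38, 36, 35] -> max=38
step 6: append 18 -> window=[8, 38, 36, 35, 18] -> max=38
step 7: append 21 -> window=[38, 36, 35, 18, 21] -> max=38
step 8: append 1 -> window=[36, 35, 18, 21, 1] -> max=36
step 9: append 15 -> window=[35, 18, 21, 1, 15] -> max=35
step 10: append 36 -> window=[18, 21, 1, 15, 36] -> max=36
step 11: append 28 -> window=[21, 1, 15, 36, 28] -> max=36
step 12: append 16 -> window=[1, 15, 36, 28, 16] -> max=36
Recorded maximums: 38 38 38 36 35 36 36 36
Changes between consecutive maximums: 3

Answer: 3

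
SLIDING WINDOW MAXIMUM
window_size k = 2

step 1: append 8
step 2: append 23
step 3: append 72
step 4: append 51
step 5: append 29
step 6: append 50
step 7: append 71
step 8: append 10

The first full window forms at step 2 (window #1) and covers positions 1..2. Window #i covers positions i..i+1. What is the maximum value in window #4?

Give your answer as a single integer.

step 1: append 8 -> window=[8] (not full yet)
step 2: append 23 -> window=[8, 23] -> max=23
step 3: append 72 -> window=[23, 72] -> max=72
step 4: append 51 -> window=[72, 51] -> max=72
step 5: append 29 -> window=[51, 29] -> max=51
Window #4 max = 51

Answer: 51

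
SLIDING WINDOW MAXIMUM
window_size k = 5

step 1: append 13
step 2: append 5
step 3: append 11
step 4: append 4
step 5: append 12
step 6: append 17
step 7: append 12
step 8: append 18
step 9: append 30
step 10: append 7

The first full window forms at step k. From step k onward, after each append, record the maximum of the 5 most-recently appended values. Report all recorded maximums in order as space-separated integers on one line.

step 1: append 13 -> window=[13] (not full yet)
step 2: append 5 -> window=[13, 5] (not full yet)
step 3: append 11 -> window=[13, 5, 11] (not full yet)
step 4: append 4 -> window=[13, 5, 11, 4] (not full yet)
step 5: append 12 -> window=[13, 5, 11, 4, 12] -> max=13
step 6: append 17 -> window=[5, 11, 4, 12, 17] -> max=17
step 7: append 12 -> window=[11, 4, 12, 17, 12] -> max=17
step 8: append 18 -> window=[4, 12, 17, 12, 18] -> max=18
step 9: append 30 -> window=[12, 17, 12, 18, 30] -> max=30
step 10: append 7 -> window=[17, 12, 18, 30, 7] -> max=30

Answer: 13 17 17 18 30 30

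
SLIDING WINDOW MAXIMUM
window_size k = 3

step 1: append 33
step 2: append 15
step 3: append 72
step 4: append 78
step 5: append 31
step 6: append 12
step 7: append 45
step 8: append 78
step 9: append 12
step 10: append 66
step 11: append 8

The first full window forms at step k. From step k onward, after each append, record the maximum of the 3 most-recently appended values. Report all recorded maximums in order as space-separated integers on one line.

step 1: append 33 -> window=[33] (not full yet)
step 2: append 15 -> window=[33, 15] (not full yet)
step 3: append 72 -> window=[33, 15, 72] -> max=72
step 4: append 78 -> window=[15, 72, 78] -> max=78
step 5: append 31 -> window=[72, 78, 31] -> max=78
step 6: append 12 -> window=[78, 31, 12] -> max=78
step 7: append 45 -> window=[31, 12, 45] -> max=45
step 8: append 78 -> window=[12, 45, 78] -> max=78
step 9: append 12 -> window=[45, 78, 12] -> max=78
step 10: append 66 -> window=[78, 12, 66] -> max=78
step 11: append 8 -> window=[12, 66, 8] -> max=66

Answer: 72 78 78 78 45 78 78 78 66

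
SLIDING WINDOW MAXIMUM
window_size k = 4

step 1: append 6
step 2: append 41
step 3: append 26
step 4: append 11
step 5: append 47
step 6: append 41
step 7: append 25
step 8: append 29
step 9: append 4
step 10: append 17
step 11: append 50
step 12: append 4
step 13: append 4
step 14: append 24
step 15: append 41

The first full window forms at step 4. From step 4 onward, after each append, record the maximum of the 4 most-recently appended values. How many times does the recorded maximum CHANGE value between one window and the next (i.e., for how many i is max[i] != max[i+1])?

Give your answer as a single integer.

Answer: 5

Derivation:
step 1: append 6 -> window=[6] (not full yet)
step 2: append 41 -> window=[6, 41] (not full yet)
step 3: append 26 -> window=[6, 41, 26] (not full yet)
step 4: append 11 -> window=[6, 41, 26, 11] -> max=41
step 5: append 47 -> window=[41, 26, 11, 47] -> max=47
step 6: append 41 -> window=[26, 11, 47, 41] -> max=47
step 7: append 25 -> window=[11, 47, 41, 25] -> max=47
step 8: append 29 -> window=[47, 41, 25, 29] -> max=47
step 9: append 4 -> window=[41, 25, 29, 4] -> max=41
step 10: append 17 -> window=[25, 29, 4, 17] -> max=29
step 11: append 50 -> window=[29, 4, 17, 50] -> max=50
step 12: append 4 -> window=[4, 17, 50, 4] -> max=50
step 13: append 4 -> window=[17, 50, 4, 4] -> max=50
step 14: append 24 -> window=[50, 4, 4, 24] -> max=50
step 15: append 41 -> window=[4, 4, 24, 41] -> max=41
Recorded maximums: 41 47 47 47 47 41 29 50 50 50 50 41
Changes between consecutive maximums: 5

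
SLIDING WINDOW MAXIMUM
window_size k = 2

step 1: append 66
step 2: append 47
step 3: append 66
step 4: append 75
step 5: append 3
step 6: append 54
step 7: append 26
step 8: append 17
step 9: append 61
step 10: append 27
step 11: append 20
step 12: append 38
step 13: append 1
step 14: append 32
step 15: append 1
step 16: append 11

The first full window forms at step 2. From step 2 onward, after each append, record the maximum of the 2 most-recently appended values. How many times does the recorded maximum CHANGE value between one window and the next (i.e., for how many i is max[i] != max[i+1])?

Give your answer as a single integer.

Answer: 8

Derivation:
step 1: append 66 -> window=[66] (not full yet)
step 2: append 47 -> window=[66, 47] -> max=66
step 3: append 66 -> window=[47, 66] -> max=66
step 4: append 75 -> window=[66, 75] -> max=75
step 5: append 3 -> window=[75, 3] -> max=75
step 6: append 54 -> window=[3, 54] -> max=54
step 7: append 26 -> window=[54, 26] -> max=54
step 8: append 17 -> window=[26, 17] -> max=26
step 9: append 61 -> window=[17, 61] -> max=61
step 10: append 27 -> window=[61, 27] -> max=61
step 11: append 20 -> window=[27, 20] -> max=27
step 12: append 38 -> window=[20, 38] -> max=38
step 13: append 1 -> window=[38, 1] -> max=38
step 14: append 32 -> window=[1, 32] -> max=32
step 15: append 1 -> window=[32, 1] -> max=32
step 16: append 11 -> window=[1, 11] -> max=11
Recorded maximums: 66 66 75 75 54 54 26 61 61 27 38 38 32 32 11
Changes between consecutive maximums: 8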